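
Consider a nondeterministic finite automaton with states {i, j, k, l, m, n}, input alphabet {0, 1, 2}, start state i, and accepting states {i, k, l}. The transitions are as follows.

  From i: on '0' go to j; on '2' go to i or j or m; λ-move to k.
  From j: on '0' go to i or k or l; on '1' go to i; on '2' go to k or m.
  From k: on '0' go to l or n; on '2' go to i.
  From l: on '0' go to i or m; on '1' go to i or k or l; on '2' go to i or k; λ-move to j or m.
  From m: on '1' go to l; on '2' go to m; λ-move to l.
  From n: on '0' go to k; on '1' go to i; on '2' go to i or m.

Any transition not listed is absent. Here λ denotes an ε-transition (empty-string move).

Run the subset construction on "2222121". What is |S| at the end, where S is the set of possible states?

5

Start: ε-closure({i}) = {i, k}.
Read '2': {i, k} → {i, j, k, l, m}.
Read '2': {i, j, k, l, m} → {i, j, k, l, m}.
Read '2': {i, j, k, l, m} → {i, j, k, l, m}.
Read '2': {i, j, k, l, m} → {i, j, k, l, m}.
Read '1': {i, j, k, l, m} → {i, j, k, l, m}.
Read '2': {i, j, k, l, m} → {i, j, k, l, m}.
Read '1': {i, j, k, l, m} → {i, j, k, l, m}.
That set has 5 states.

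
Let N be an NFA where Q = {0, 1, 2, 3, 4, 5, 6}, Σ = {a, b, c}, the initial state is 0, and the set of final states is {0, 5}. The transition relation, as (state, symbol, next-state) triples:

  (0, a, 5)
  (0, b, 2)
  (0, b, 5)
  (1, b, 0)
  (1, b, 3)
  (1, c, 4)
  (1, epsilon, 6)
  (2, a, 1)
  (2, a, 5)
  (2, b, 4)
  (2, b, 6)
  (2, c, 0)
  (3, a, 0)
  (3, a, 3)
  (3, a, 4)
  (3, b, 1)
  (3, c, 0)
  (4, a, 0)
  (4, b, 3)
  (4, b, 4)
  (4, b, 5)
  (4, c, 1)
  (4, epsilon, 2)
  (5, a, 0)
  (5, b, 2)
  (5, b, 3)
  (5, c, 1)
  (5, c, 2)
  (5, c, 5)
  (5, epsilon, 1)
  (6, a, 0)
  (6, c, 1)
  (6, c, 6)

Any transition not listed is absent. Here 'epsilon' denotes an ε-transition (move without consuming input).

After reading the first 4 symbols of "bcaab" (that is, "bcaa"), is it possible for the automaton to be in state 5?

Start in {0}.
Read 'b': 0→{2, 5}; union {2, 5}; ε-closure = {1, 2, 5, 6}.
Read 'c': 1→{4}, 2→{0}, 5→{1, 2, 5}, 6→{1, 6}; now {0, 1, 2, 4, 5, 6}.
Read 'a': 0→{5}, 1→∅, 2→{1, 5}, 4→{0}, 5→{0}, 6→{0}; union {0, 1, 5}; ε-closure = {0, 1, 5, 6}.
Read 'a': 0→{5}, 1→∅, 5→{0}, 6→{0}; union {0, 5}; ε-closure = {0, 1, 5, 6}.
State 5 is in {0, 1, 5, 6}.

Yes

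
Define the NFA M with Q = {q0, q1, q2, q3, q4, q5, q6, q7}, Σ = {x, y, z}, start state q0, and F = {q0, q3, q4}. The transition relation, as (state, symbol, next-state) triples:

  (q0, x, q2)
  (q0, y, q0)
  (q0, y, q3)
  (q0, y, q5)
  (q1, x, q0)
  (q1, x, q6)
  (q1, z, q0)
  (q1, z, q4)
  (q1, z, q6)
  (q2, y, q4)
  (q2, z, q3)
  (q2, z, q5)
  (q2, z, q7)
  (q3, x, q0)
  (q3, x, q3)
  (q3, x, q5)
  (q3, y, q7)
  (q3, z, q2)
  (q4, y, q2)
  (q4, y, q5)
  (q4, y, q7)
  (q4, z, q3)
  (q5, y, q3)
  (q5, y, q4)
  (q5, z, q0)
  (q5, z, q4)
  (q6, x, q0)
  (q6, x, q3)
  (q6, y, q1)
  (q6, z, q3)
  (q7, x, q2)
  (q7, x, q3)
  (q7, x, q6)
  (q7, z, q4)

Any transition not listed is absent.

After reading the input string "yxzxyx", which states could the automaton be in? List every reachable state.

{q0, q2, q3, q5, q6}

Start in {q0}.
Read 'y': {q0} → {q0, q3, q5}.
Read 'x': {q0, q3, q5} → {q0, q2, q3, q5}.
Read 'z': {q0, q2, q3, q5} → {q0, q2, q3, q4, q5, q7}.
Read 'x': {q0, q2, q3, q4, q5, q7} → {q0, q2, q3, q5, q6}.
Read 'y': {q0, q2, q3, q5, q6} → {q0, q1, q3, q4, q5, q7}.
Read 'x': {q0, q1, q3, q4, q5, q7} → {q0, q2, q3, q5, q6}.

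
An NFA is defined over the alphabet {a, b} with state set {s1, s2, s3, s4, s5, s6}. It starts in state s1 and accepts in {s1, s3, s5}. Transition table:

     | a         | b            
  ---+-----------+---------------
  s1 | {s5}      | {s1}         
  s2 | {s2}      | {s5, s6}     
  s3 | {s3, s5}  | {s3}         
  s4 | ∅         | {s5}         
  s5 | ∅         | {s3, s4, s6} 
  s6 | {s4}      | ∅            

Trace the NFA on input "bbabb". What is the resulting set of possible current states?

{s3, s5}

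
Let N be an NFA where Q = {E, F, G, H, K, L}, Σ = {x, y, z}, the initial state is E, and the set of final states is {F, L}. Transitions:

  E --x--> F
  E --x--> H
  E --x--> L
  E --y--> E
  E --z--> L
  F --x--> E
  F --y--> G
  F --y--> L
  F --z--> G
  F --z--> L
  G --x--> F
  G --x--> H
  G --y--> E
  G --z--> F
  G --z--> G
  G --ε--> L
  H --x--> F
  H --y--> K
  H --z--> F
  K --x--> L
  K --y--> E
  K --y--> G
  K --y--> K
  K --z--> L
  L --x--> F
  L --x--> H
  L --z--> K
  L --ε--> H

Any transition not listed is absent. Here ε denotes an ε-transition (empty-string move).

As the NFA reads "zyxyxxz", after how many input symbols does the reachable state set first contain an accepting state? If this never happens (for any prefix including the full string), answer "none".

Start in {E}.
Read 'z': E→{L}; union {L}; ε-closure = {H, L}.
None of the earlier sets intersect F, but {H, L} does.

1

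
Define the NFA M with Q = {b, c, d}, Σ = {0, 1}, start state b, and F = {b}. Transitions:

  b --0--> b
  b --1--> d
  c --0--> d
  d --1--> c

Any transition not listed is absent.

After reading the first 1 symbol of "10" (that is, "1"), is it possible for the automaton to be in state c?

No

Start in {b}.
Read '1': {b} → {d}.
State c is not in {d}.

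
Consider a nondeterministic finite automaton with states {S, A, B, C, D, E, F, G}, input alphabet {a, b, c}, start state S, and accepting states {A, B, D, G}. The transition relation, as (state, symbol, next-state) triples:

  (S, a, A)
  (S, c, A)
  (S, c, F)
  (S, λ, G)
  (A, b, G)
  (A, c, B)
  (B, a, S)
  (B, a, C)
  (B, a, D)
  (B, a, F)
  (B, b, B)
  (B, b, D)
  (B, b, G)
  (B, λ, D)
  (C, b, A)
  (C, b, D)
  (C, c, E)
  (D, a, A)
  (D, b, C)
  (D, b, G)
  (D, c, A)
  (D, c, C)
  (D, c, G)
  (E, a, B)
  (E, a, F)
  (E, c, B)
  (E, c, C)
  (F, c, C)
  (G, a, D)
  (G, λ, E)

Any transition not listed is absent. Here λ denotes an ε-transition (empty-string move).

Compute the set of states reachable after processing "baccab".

∅

Start: ε-closure({S}) = {S, E, G}.
Read 'b': S→∅, E→∅, G→∅; now ∅.
The set is empty and remains empty for the remaining 5 symbols.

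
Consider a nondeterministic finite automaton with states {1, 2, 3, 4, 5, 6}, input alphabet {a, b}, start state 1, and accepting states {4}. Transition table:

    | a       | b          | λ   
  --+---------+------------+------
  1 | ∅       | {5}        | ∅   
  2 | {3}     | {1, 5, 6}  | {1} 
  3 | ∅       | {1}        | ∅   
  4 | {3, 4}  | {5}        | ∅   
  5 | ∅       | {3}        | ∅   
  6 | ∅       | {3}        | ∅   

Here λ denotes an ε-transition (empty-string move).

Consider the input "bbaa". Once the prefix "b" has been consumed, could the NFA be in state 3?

No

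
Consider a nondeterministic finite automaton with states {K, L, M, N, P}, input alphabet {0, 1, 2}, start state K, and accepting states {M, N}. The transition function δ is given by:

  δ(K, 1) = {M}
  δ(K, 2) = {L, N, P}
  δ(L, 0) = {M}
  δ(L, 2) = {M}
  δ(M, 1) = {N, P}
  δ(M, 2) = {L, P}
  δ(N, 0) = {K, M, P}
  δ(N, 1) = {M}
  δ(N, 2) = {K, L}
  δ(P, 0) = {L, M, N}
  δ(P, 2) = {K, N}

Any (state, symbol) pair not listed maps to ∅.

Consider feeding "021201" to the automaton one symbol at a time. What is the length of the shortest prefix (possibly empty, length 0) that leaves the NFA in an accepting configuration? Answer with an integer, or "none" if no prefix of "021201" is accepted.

Start in {K}.
Read '0': K→∅; now ∅.
The set is empty and remains empty for the remaining 5 symbols.
No reachable set along the way intersects F.

none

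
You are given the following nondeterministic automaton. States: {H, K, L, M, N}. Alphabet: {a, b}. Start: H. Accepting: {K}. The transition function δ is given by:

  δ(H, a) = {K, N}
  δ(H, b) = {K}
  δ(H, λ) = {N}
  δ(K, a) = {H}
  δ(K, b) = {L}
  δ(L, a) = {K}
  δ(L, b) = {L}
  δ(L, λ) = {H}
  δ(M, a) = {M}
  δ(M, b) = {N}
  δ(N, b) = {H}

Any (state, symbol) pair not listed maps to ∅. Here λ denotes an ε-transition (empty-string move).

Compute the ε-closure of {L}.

{H, L, N}

Begin with {L}.
ε-move L → H; add H.
ε-move H → N; add N.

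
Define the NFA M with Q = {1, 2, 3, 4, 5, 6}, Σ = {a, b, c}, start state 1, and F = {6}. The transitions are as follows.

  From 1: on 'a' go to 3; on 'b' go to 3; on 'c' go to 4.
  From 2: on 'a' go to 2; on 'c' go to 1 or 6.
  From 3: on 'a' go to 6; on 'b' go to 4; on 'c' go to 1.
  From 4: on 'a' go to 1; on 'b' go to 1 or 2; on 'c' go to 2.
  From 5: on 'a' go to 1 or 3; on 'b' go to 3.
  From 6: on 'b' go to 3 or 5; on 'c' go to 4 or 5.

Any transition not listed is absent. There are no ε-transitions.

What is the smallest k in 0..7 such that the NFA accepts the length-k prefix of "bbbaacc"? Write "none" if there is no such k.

5

Start in {1}.
Read 'b': 1→{3}; now {3}.
Read 'b': 3→{4}; now {4}.
Read 'b': 4→{1, 2}; now {1, 2}.
Read 'a': 1→{3}, 2→{2}; now {2, 3}.
Read 'a': 2→{2}, 3→{6}; now {2, 6}.
None of the earlier sets intersect F, but {2, 6} does.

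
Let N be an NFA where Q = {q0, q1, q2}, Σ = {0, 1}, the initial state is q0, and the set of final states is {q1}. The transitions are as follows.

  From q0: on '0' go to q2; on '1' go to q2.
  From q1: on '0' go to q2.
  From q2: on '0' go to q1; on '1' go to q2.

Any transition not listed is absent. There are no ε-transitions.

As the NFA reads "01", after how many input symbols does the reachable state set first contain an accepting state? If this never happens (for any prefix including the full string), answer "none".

none

Start in {q0}.
Read '0': q0→{q2}; now {q2}.
Read '1': q2→{q2}; now {q2}.
No reachable set along the way intersects F.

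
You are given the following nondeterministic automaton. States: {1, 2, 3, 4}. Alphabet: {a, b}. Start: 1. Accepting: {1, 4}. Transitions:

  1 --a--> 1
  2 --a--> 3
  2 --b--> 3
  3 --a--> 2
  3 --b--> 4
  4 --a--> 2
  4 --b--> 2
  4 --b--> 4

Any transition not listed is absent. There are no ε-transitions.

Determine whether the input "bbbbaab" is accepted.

No

Start in {1}.
Read 'b': 1→∅; now ∅.
The set is empty and remains empty for the remaining 6 symbols.
The final set ∅ contains no accepting state.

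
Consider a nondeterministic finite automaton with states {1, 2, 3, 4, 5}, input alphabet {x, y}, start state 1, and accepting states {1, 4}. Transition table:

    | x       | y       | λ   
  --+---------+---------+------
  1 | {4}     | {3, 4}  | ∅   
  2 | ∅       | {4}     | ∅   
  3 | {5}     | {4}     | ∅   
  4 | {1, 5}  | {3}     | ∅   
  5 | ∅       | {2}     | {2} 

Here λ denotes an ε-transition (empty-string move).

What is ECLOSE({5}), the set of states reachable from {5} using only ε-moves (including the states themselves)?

{2, 5}

Begin with {5}.
ε-move 5 → 2; add 2.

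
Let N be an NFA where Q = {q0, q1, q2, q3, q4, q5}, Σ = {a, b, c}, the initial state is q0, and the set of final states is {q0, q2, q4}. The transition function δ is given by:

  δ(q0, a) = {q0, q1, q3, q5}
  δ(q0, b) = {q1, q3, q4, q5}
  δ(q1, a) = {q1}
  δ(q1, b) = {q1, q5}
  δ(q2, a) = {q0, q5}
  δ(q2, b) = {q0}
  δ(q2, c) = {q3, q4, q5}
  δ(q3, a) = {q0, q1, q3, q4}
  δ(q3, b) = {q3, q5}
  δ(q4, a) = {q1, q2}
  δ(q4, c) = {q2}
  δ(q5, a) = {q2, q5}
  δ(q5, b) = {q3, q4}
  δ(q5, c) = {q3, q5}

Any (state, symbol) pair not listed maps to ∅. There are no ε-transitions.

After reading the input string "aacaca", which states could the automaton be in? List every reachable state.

{q0, q1, q2, q3, q4, q5}

Start in {q0}.
Read 'a': {q0} → {q0, q1, q3, q5}.
Read 'a': {q0, q1, q3, q5} → {q0, q1, q2, q3, q4, q5}.
Read 'c': {q0, q1, q2, q3, q4, q5} → {q2, q3, q4, q5}.
Read 'a': {q2, q3, q4, q5} → {q0, q1, q2, q3, q4, q5}.
Read 'c': {q0, q1, q2, q3, q4, q5} → {q2, q3, q4, q5}.
Read 'a': {q2, q3, q4, q5} → {q0, q1, q2, q3, q4, q5}.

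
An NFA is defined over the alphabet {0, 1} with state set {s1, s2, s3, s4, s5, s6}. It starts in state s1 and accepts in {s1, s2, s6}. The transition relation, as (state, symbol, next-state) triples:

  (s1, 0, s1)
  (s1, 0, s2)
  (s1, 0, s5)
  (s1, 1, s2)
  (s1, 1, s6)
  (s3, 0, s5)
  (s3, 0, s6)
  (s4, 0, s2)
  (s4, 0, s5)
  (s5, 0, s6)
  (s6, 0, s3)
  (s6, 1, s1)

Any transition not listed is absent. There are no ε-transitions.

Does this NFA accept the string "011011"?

Start in {s1}.
Read '0': s1→{s1, s2, s5}; now {s1, s2, s5}.
Read '1': s1→{s2, s6}, s2→∅, s5→∅; now {s2, s6}.
Read '1': s2→∅, s6→{s1}; now {s1}.
Read '0': s1→{s1, s2, s5}; now {s1, s2, s5}.
Read '1': s1→{s2, s6}, s2→∅, s5→∅; now {s2, s6}.
Read '1': s2→∅, s6→{s1}; now {s1}.
The final set {s1} contains the accepting state s1.

Yes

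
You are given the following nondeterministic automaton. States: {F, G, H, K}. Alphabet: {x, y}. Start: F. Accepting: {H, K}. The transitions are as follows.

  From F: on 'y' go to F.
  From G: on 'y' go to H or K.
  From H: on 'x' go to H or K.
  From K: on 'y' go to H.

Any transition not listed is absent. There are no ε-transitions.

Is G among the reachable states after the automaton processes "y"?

No

Start in {F}.
Read 'y': {F} → {F}.
State G is not in {F}.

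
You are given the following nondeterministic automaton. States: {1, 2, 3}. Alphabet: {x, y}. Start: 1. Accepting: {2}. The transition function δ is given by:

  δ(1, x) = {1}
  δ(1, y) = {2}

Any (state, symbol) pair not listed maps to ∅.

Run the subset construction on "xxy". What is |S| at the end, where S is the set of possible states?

Start in {1}.
Read 'x': {1} → {1}.
Read 'x': {1} → {1}.
Read 'y': {1} → {2}.
That set has 1 state.

1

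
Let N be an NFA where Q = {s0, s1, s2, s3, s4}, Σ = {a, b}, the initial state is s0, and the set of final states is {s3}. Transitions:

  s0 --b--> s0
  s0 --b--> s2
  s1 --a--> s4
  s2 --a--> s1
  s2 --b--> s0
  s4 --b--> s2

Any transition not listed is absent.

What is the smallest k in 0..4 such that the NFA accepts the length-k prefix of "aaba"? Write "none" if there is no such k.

none

Start in {s0}.
Read 'a': s0→∅; now ∅.
The set is empty and remains empty for the remaining 3 symbols.
No reachable set along the way intersects F.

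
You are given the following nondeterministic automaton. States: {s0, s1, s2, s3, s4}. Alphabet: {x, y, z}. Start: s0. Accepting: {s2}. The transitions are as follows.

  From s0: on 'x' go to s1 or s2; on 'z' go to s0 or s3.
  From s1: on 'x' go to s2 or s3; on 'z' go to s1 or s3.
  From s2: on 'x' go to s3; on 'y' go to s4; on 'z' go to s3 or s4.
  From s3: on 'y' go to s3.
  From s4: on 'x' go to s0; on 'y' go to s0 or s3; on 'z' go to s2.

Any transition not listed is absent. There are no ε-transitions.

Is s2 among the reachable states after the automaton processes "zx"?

Start in {s0}.
Read 'z': s0→{s0, s3}; now {s0, s3}.
Read 'x': s0→{s1, s2}, s3→∅; now {s1, s2}.
State s2 is in {s1, s2}.

Yes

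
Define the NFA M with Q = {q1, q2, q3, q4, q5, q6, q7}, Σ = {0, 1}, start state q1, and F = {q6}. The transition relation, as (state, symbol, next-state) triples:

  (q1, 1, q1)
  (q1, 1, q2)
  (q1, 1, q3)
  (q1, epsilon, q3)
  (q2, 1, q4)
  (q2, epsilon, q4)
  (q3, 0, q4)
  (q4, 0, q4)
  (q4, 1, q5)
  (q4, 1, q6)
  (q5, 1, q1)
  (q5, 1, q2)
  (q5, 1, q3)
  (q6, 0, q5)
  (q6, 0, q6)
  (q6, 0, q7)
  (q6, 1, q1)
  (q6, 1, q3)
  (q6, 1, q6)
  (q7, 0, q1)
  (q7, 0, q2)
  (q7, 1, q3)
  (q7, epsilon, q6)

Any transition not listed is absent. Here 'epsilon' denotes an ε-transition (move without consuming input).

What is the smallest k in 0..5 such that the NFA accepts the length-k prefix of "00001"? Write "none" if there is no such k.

Start: ε-closure({q1}) = {q1, q3}.
Read '0': {q1, q3} → {q4}.
Read '0': {q4} → {q4}.
Read '0': {q4} → {q4}.
Read '0': {q4} → {q4}.
Read '1': {q4} → {q5, q6}.
None of the earlier sets intersect F, but {q5, q6} does.

5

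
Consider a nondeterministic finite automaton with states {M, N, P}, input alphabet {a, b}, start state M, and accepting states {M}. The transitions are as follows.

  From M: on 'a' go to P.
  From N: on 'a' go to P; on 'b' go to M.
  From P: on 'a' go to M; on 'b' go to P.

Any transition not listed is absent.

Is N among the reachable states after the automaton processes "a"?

Start in {M}.
Read 'a': {M} → {P}.
State N is not in {P}.

No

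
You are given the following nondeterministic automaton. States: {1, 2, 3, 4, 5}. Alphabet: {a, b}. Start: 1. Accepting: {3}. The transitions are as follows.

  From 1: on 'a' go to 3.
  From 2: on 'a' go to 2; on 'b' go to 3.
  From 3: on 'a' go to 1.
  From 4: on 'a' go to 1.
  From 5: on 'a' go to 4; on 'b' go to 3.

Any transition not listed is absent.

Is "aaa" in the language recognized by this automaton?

Yes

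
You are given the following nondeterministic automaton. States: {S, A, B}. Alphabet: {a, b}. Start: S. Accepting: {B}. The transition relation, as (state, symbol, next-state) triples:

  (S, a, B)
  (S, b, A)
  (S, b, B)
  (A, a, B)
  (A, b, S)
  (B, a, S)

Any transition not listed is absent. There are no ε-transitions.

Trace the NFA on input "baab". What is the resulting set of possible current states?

Start in {S}.
Read 'b': S→{A, B}; now {A, B}.
Read 'a': A→{B}, B→{S}; now {S, B}.
Read 'a': S→{B}, B→{S}; now {S, B}.
Read 'b': S→{A, B}, B→∅; now {A, B}.

{A, B}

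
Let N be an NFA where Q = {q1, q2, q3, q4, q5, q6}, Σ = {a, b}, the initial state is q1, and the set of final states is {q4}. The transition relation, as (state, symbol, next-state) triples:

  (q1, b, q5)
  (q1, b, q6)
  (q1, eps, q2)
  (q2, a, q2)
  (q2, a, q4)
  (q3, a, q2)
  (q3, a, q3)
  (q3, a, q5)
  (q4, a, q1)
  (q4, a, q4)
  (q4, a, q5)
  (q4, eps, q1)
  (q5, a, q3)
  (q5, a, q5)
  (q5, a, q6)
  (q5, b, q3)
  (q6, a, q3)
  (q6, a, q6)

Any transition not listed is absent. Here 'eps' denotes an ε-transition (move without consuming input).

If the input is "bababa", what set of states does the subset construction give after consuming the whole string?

Start: ε-closure({q1}) = {q1, q2}.
Read 'b': q1→{q5, q6}, q2→∅; now {q5, q6}.
Read 'a': q5→{q3, q5, q6}, q6→{q3, q6}; now {q3, q5, q6}.
Read 'b': q3→∅, q5→{q3}, q6→∅; now {q3}.
Read 'a': q3→{q2, q3, q5}; now {q2, q3, q5}.
Read 'b': q2→∅, q3→∅, q5→{q3}; now {q3}.
Read 'a': q3→{q2, q3, q5}; now {q2, q3, q5}.

{q2, q3, q5}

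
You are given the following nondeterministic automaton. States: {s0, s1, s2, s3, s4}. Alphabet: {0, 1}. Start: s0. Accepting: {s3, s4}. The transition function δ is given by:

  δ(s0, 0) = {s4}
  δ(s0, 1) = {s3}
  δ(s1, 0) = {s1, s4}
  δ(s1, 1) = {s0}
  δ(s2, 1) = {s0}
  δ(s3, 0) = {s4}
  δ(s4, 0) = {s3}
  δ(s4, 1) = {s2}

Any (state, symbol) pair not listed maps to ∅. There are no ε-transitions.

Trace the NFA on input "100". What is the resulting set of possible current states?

{s3}

Start in {s0}.
Read '1': s0→{s3}; now {s3}.
Read '0': s3→{s4}; now {s4}.
Read '0': s4→{s3}; now {s3}.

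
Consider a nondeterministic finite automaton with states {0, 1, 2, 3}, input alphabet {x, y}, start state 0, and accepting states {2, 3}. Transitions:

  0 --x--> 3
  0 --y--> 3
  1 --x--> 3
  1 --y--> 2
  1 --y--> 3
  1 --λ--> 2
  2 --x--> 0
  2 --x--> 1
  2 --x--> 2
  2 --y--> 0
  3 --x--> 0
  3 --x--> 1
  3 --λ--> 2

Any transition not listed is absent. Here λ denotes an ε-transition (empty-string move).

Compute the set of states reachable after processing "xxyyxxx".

Start in {0}.
Read 'x': {0} → {2, 3}.
Read 'x': {2, 3} → {0, 1, 2}.
Read 'y': {0, 1, 2} → {0, 2, 3}.
Read 'y': {0, 2, 3} → {0, 2, 3}.
Read 'x': {0, 2, 3} → {0, 1, 2, 3}.
Read 'x': {0, 1, 2, 3} → {0, 1, 2, 3}.
Read 'x': {0, 1, 2, 3} → {0, 1, 2, 3}.

{0, 1, 2, 3}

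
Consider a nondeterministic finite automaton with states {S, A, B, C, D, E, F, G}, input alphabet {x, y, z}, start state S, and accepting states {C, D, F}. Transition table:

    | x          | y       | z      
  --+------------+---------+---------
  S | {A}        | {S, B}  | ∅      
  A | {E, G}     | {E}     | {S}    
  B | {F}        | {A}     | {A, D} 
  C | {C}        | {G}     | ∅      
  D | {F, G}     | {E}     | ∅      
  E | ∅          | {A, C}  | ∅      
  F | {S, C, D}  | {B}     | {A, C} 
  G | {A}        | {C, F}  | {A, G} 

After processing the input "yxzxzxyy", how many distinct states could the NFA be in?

Start in {S}.
Read 'y': S→{S, B}; now {S, B}.
Read 'x': S→{A}, B→{F}; now {A, F}.
Read 'z': A→{S}, F→{A, C}; now {S, A, C}.
Read 'x': S→{A}, A→{E, G}, C→{C}; now {A, C, E, G}.
Read 'z': A→{S}, C→∅, E→∅, G→{A, G}; now {S, A, G}.
Read 'x': S→{A}, A→{E, G}, G→{A}; now {A, E, G}.
Read 'y': A→{E}, E→{A, C}, G→{C, F}; now {A, C, E, F}.
Read 'y': A→{E}, C→{G}, E→{A, C}, F→{B}; now {A, B, C, E, G}.
That set has 5 states.

5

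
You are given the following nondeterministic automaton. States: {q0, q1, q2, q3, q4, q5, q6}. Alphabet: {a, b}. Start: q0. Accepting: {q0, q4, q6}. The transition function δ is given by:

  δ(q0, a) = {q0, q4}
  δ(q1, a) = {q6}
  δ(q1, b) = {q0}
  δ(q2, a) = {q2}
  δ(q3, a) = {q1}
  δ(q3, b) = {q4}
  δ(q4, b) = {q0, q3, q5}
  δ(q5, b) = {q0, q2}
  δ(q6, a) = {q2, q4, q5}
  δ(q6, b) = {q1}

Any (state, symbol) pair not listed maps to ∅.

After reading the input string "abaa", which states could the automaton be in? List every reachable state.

{q0, q4, q6}

Start in {q0}.
Read 'a': q0→{q0, q4}; now {q0, q4}.
Read 'b': q0→∅, q4→{q0, q3, q5}; now {q0, q3, q5}.
Read 'a': q0→{q0, q4}, q3→{q1}, q5→∅; now {q0, q1, q4}.
Read 'a': q0→{q0, q4}, q1→{q6}, q4→∅; now {q0, q4, q6}.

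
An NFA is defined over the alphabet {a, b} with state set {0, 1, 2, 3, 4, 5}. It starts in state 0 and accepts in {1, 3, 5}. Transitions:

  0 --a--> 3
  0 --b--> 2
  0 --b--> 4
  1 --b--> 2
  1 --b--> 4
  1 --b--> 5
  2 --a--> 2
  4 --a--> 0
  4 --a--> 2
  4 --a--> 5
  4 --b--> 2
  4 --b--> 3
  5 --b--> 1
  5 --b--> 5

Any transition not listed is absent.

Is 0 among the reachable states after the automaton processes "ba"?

Yes

Start in {0}.
Read 'b': {0} → {2, 4}.
Read 'a': {2, 4} → {0, 2, 5}.
State 0 is in {0, 2, 5}.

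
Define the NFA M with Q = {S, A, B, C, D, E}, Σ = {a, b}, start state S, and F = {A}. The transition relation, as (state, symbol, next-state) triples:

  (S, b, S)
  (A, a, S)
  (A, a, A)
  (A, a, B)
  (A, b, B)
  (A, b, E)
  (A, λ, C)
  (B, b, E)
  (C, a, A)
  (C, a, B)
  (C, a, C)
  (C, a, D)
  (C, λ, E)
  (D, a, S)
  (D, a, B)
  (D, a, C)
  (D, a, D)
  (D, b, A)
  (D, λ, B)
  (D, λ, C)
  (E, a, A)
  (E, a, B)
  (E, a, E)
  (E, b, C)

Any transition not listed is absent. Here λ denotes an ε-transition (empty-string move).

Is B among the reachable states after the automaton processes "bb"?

Start in {S}.
Read 'b': S→{S}; now {S}.
Read 'b': S→{S}; now {S}.
State B is not in {S}.

No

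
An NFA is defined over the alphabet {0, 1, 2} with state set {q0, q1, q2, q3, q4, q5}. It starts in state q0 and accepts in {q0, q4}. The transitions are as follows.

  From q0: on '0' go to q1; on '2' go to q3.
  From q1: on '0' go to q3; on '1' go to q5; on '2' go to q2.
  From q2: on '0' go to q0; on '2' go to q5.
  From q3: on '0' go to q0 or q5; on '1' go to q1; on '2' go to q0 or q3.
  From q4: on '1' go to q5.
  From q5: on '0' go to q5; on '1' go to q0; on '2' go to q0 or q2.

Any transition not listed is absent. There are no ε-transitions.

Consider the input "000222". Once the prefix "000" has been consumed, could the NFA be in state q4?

No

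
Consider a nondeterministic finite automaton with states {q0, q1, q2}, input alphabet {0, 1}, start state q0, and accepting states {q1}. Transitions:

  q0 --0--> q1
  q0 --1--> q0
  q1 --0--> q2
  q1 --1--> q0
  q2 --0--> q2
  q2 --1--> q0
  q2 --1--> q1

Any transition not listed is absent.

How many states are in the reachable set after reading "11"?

1

Start in {q0}.
Read '1': q0→{q0}; now {q0}.
Read '1': q0→{q0}; now {q0}.
That set has 1 state.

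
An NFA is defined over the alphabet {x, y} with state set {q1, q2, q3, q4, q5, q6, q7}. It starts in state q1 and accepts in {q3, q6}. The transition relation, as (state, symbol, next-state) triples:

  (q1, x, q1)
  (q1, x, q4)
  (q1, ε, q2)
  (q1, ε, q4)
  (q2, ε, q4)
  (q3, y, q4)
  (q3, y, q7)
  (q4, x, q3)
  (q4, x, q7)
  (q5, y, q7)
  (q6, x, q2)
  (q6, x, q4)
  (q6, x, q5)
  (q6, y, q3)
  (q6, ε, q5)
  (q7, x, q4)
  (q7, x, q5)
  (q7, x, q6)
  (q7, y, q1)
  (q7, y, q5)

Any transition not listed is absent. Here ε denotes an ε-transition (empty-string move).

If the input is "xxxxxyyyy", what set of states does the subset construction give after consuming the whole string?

Start: ε-closure({q1}) = {q1, q2, q4}.
Read 'x': {q1, q2, q4} → {q1, q2, q3, q4, q7}.
Read 'x': {q1, q2, q3, q4, q7} → {q1, q2, q3, q4, q5, q6, q7}.
Read 'x': {q1, q2, q3, q4, q5, q6, q7} → {q1, q2, q3, q4, q5, q6, q7}.
Read 'x': {q1, q2, q3, q4, q5, q6, q7} → {q1, q2, q3, q4, q5, q6, q7}.
Read 'x': {q1, q2, q3, q4, q5, q6, q7} → {q1, q2, q3, q4, q5, q6, q7}.
Read 'y': {q1, q2, q3, q4, q5, q6, q7} → {q1, q2, q3, q4, q5, q7}.
Read 'y': {q1, q2, q3, q4, q5, q7} → {q1, q2, q4, q5, q7}.
Read 'y': {q1, q2, q4, q5, q7} → {q1, q2, q4, q5, q7}.
Read 'y': {q1, q2, q4, q5, q7} → {q1, q2, q4, q5, q7}.

{q1, q2, q4, q5, q7}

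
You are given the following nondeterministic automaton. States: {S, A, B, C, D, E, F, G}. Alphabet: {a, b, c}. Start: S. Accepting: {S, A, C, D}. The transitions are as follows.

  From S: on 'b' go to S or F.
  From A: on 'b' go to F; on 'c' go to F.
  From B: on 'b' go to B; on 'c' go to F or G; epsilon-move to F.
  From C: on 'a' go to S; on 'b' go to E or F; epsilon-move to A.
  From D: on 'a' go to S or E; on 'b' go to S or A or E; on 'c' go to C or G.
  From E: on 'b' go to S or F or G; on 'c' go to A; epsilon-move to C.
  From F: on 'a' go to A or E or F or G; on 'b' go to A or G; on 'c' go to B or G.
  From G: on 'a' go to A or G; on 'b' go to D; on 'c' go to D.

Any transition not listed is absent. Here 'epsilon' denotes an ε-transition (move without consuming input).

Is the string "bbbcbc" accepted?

Start in {S}.
Read 'b': {S} → {S, F}.
Read 'b': {S, F} → {S, A, F, G}.
Read 'b': {S, A, F, G} → {S, A, D, F, G}.
Read 'c': {S, A, D, F, G} → {A, B, C, D, F, G}.
Read 'b': {A, B, C, D, F, G} → {S, A, B, C, D, E, F, G}.
Read 'c': {S, A, B, C, D, E, F, G} → {A, B, C, D, F, G}.
The final set {A, B, C, D, F, G} contains the accepting states A, C, D.

Yes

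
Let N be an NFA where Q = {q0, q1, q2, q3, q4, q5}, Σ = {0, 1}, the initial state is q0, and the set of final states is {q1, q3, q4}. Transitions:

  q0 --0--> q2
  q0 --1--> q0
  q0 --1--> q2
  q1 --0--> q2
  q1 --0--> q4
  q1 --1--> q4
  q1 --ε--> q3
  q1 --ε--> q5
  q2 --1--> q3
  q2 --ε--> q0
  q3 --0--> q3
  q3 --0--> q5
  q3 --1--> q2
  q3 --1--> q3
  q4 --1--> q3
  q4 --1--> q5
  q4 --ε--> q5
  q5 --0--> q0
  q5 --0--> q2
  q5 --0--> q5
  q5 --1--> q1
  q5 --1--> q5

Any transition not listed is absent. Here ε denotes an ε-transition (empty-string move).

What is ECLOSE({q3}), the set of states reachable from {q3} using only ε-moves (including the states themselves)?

Begin with {q3}.
No ε-moves leave this set, so the closure equals the set itself.

{q3}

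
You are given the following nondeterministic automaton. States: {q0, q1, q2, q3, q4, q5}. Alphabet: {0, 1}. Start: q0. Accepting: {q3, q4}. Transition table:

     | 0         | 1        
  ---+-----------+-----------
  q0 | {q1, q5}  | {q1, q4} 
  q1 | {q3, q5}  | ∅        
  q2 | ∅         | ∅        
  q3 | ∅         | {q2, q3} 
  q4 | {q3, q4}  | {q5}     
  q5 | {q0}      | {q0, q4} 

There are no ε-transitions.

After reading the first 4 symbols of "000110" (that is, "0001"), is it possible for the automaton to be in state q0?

Start in {q0}.
Read '0': q0→{q1, q5}; now {q1, q5}.
Read '0': q1→{q3, q5}, q5→{q0}; now {q0, q3, q5}.
Read '0': q0→{q1, q5}, q3→∅, q5→{q0}; now {q0, q1, q5}.
Read '1': q0→{q1, q4}, q1→∅, q5→{q0, q4}; now {q0, q1, q4}.
State q0 is in {q0, q1, q4}.

Yes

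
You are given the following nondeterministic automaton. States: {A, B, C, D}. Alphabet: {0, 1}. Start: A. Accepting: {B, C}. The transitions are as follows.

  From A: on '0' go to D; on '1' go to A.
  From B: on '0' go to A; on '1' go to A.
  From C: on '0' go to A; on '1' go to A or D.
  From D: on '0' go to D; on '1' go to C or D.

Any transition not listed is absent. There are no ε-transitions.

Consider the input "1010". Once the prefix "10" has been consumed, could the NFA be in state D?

Yes

Start in {A}.
Read '1': {A} → {A}.
Read '0': {A} → {D}.
State D is in {D}.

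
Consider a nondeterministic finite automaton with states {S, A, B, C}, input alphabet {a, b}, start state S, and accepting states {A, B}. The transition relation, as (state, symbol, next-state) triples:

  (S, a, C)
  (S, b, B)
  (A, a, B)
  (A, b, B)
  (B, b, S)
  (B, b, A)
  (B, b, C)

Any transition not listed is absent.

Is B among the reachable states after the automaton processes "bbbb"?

Start in {S}.
Read 'b': {S} → {B}.
Read 'b': {B} → {S, A, C}.
Read 'b': {S, A, C} → {B}.
Read 'b': {B} → {S, A, C}.
State B is not in {S, A, C}.

No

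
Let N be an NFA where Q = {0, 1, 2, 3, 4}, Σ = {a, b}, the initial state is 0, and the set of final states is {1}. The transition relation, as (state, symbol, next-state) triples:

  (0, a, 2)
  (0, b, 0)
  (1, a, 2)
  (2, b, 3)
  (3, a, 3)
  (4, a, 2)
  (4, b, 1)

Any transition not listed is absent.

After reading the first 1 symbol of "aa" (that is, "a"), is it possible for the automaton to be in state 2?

Yes

Start in {0}.
Read 'a': 0→{2}; now {2}.
State 2 is in {2}.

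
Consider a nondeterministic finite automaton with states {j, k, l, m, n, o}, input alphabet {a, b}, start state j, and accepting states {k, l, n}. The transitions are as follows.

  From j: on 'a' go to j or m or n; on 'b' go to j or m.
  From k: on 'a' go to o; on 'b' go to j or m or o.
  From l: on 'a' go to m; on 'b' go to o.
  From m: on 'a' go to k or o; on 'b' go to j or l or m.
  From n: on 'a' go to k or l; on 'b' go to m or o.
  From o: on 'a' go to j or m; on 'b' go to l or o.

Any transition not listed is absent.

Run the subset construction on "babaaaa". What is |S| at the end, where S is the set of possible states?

6

Start in {j}.
Read 'b': j→{j, m}; now {j, m}.
Read 'a': j→{j, m, n}, m→{k, o}; now {j, k, m, n, o}.
Read 'b': j→{j, m}, k→{j, m, o}, m→{j, l, m}, n→{m, o}, o→{l, o}; now {j, l, m, o}.
Read 'a': j→{j, m, n}, l→{m}, m→{k, o}, o→{j, m}; now {j, k, m, n, o}.
Read 'a': j→{j, m, n}, k→{o}, m→{k, o}, n→{k, l}, o→{j, m}; now {j, k, l, m, n, o}.
Read 'a': j→{j, m, n}, k→{o}, l→{m}, m→{k, o}, n→{k, l}, o→{j, m}; now {j, k, l, m, n, o}.
Read 'a': j→{j, m, n}, k→{o}, l→{m}, m→{k, o}, n→{k, l}, o→{j, m}; now {j, k, l, m, n, o}.
That set has 6 states.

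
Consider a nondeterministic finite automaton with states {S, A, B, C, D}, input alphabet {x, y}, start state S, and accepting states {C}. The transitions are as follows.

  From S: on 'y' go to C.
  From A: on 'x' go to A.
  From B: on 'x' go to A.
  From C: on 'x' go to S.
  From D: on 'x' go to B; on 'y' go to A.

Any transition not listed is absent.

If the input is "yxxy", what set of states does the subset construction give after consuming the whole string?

Start in {S}.
Read 'y': S→{C}; now {C}.
Read 'x': C→{S}; now {S}.
Read 'x': S→∅; now ∅.
The set is empty and remains empty for the remaining 1 symbol.

∅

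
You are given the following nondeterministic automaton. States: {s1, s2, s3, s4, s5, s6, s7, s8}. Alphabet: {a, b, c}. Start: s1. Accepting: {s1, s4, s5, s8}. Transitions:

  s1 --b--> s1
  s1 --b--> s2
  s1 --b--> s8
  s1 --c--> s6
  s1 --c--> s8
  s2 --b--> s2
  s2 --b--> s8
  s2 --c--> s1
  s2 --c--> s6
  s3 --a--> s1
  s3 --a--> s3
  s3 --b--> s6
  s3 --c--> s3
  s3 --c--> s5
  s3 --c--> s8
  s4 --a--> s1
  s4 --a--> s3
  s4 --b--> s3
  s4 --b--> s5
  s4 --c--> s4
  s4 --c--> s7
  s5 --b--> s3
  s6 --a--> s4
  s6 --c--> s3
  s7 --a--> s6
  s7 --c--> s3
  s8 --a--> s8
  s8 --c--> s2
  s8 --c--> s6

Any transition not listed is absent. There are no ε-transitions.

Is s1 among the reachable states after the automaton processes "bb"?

Yes

Start in {s1}.
Read 'b': s1→{s1, s2, s8}; now {s1, s2, s8}.
Read 'b': s1→{s1, s2, s8}, s2→{s2, s8}, s8→∅; now {s1, s2, s8}.
State s1 is in {s1, s2, s8}.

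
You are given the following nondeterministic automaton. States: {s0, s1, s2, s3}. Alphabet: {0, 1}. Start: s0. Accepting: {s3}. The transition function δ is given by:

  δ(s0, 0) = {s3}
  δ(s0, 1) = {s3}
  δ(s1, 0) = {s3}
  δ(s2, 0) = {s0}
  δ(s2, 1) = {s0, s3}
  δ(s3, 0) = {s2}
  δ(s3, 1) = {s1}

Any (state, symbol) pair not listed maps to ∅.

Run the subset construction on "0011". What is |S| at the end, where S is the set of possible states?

Start in {s0}.
Read '0': s0→{s3}; now {s3}.
Read '0': s3→{s2}; now {s2}.
Read '1': s2→{s0, s3}; now {s0, s3}.
Read '1': s0→{s3}, s3→{s1}; now {s1, s3}.
That set has 2 states.

2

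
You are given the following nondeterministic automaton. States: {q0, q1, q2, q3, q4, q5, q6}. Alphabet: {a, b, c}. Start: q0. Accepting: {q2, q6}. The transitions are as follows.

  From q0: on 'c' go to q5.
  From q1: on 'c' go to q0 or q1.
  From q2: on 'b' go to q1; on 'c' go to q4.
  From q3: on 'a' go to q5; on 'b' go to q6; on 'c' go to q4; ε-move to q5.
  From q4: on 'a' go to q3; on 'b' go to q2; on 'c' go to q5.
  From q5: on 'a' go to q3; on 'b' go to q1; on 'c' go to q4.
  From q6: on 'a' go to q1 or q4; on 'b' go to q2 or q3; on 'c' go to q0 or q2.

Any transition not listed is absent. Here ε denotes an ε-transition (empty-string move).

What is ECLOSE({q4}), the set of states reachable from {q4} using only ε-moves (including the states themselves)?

{q4}

Begin with {q4}.
No ε-moves leave this set, so the closure equals the set itself.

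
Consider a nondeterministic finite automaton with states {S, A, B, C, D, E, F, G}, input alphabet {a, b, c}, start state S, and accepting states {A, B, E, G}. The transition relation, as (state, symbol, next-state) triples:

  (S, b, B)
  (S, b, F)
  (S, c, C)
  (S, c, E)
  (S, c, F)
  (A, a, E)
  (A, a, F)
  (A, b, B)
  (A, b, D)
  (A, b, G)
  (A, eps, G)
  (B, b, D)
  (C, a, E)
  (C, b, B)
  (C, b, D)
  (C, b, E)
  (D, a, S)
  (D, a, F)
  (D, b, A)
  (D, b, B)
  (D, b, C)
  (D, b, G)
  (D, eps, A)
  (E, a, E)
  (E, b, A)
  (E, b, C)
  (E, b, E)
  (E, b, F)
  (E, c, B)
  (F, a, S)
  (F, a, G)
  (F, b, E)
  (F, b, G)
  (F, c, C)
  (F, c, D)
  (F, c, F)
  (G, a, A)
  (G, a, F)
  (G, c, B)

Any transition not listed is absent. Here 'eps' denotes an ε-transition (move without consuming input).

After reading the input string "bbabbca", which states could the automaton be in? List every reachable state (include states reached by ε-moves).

{S, A, E, F, G}

Start in {S}.
Read 'b': {S} → {B, F}.
Read 'b': {B, F} → {A, D, E, G}.
Read 'a': {A, D, E, G} → {S, A, E, F, G}.
Read 'b': {S, A, E, F, G} → {A, B, C, D, E, F, G}.
Read 'b': {A, B, C, D, E, F, G} → {A, B, C, D, E, F, G}.
Read 'c': {A, B, C, D, E, F, G} → {A, B, C, D, F, G}.
Read 'a': {A, B, C, D, F, G} → {S, A, E, F, G}.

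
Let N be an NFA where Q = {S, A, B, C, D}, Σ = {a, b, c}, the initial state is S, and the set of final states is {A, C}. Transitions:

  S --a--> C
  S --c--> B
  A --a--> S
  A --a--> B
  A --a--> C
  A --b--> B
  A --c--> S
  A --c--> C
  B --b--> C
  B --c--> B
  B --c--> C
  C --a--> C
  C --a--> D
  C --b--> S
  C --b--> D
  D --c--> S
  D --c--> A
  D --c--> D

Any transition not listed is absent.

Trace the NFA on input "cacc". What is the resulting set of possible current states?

Start in {S}.
Read 'c': S→{B}; now {B}.
Read 'a': B→∅; now ∅.
The set is empty and remains empty for the remaining 2 symbols.

∅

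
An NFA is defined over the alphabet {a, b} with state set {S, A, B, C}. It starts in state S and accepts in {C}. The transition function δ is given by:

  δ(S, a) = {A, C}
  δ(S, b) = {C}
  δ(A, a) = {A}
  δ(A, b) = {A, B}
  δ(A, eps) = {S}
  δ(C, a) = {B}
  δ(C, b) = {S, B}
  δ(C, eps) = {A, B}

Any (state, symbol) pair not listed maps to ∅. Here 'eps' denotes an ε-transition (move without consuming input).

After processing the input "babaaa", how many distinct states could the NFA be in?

Start in {S}.
Read 'b': S→{C}; union {C}; ε-closure = {S, A, B, C}.
Read 'a': S→{A, C}, A→{A}, B→∅, C→{B}; union {A, B, C}; ε-closure = {S, A, B, C}.
Read 'b': S→{C}, A→{A, B}, B→∅, C→{S, B}; now {S, A, B, C}.
Read 'a': S→{A, C}, A→{A}, B→∅, C→{B}; union {A, B, C}; ε-closure = {S, A, B, C}.
Read 'a': S→{A, C}, A→{A}, B→∅, C→{B}; union {A, B, C}; ε-closure = {S, A, B, C}.
Read 'a': S→{A, C}, A→{A}, B→∅, C→{B}; union {A, B, C}; ε-closure = {S, A, B, C}.
That set has 4 states.

4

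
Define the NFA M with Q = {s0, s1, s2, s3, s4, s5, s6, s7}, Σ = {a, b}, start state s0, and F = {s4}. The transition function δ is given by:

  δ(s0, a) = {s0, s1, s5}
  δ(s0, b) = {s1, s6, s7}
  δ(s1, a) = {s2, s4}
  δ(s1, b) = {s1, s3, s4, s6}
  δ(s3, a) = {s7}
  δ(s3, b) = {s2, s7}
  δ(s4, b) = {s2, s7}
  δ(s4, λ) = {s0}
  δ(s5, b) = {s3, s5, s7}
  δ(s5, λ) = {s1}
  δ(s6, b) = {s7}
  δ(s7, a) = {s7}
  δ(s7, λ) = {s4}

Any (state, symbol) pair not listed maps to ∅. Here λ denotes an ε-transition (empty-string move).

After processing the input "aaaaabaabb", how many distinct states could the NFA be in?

8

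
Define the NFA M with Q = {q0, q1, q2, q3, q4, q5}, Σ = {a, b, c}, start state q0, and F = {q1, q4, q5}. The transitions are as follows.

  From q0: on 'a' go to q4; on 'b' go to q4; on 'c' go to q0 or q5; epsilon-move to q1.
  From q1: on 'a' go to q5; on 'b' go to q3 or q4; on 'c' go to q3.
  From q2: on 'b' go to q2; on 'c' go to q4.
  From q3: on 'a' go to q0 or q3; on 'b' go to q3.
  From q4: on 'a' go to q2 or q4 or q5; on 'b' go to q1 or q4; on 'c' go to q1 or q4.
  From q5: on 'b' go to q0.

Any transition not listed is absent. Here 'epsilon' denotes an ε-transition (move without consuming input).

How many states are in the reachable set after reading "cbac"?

Start: ε-closure({q0}) = {q0, q1}.
Read 'c': {q0, q1} → {q0, q1, q3, q5}.
Read 'b': {q0, q1, q3, q5} → {q0, q1, q3, q4}.
Read 'a': {q0, q1, q3, q4} → {q0, q1, q2, q3, q4, q5}.
Read 'c': {q0, q1, q2, q3, q4, q5} → {q0, q1, q3, q4, q5}.
That set has 5 states.

5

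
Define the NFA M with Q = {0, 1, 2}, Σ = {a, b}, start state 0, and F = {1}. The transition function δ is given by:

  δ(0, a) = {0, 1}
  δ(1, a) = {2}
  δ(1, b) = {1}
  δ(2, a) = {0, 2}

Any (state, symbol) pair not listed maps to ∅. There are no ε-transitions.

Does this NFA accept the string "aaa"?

Start in {0}.
Read 'a': {0} → {0, 1}.
Read 'a': {0, 1} → {0, 1, 2}.
Read 'a': {0, 1, 2} → {0, 1, 2}.
The final set {0, 1, 2} contains the accepting state 1.

Yes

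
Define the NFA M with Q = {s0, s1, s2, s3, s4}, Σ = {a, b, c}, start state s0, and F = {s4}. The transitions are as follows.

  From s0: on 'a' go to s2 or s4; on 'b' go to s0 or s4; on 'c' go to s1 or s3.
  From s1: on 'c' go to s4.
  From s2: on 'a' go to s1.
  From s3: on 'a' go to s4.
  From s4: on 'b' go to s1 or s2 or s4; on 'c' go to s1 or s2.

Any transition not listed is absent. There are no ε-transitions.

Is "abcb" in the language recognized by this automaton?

Start in {s0}.
Read 'a': {s0} → {s2, s4}.
Read 'b': {s2, s4} → {s1, s2, s4}.
Read 'c': {s1, s2, s4} → {s1, s2, s4}.
Read 'b': {s1, s2, s4} → {s1, s2, s4}.
The final set {s1, s2, s4} contains the accepting state s4.

Yes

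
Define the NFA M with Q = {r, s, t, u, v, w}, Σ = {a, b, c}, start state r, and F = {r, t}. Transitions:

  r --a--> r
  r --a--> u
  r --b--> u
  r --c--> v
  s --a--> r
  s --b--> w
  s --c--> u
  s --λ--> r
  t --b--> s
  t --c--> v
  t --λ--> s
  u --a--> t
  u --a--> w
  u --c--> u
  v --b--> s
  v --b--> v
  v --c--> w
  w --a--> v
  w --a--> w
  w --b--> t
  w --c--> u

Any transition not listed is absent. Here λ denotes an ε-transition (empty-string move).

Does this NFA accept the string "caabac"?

Start in {r}.
Read 'c': r→{v}; now {v}.
Read 'a': v→∅; now ∅.
The set is empty and remains empty for the remaining 4 symbols.
The final set ∅ contains no accepting state.

No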